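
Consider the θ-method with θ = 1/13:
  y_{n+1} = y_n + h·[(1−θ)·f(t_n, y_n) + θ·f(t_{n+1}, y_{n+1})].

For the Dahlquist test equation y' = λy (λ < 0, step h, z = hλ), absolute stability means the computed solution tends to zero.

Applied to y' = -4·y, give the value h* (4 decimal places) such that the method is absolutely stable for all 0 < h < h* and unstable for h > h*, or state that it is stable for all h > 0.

(-2.3636,0); λ=-4 ⇒ h* = (26/11)/4 = 0.5909.

On y'=λy, z=hλ:
  y_{n+1} = y_n + z·[12/13·y_n + 1/13·y_{n+1}] ⇒ (1 − 1/13z)y_{n+1} = (1 + 12/13z)y_n
  ⇒ R(z) = (1 + 12/13z)/(1 − 1/13z).

Boundary: |R(x)|=1, x<0.
x=-1.09: |R|=0.0057
R=−1: 1+12/13x = −1+1/13x ⇒ -11/13x=2 ⇒ x=2/(-11/13)=-2.3636
Confirm numerically:
  x=-1.581: |R|=0.40957 <1
  x=-1.322: |R|=0.19997 <1
  x=-1.151: |R|=0.05738 <1
  x=-1.016: |R|=0.05765 <1
  x=-2.952: |R|=1.40572 >1
  x=-2.593: |R|=1.16180 >1
  x=-2.559: |R|=1.13812 >1
Stable set (-2.3636, 0).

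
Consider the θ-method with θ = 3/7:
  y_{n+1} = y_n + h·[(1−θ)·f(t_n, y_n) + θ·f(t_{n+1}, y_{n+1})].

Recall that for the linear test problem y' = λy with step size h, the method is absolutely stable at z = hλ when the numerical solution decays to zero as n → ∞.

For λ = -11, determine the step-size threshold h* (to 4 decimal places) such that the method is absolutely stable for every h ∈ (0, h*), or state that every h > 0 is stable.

(-14.0000,0); λ=-11 ⇒ h* = (14)/11 = 1.2727.

Set f=λy, z=hλ:
  y_{n+1} = y_n + z·[4/7·y_n + 3/7·y_{n+1}] ⇒ (1 − 3/7z)y_{n+1} = (1 + 4/7z)y_n
  ⇒ R(z) = (1 + 4/7z)/(1 − 3/7z).

Solve |R(x)|<1 on ℝ⁻.
x=-1.46: |R|=0.1019
R=−1: 1+4/7x = −1+3/7x ⇒ -1/7x=2 ⇒ x=2/(-1/7)=-14.0000
Confirm numerically:
  x=-12.064: |R|=0.95518 <1
  x=-11.532: |R|=0.94067 <1
  x=-6.628: |R|=0.72578 <1
  x=-14.528: |R|=1.01044 >1
  x=-14.123: |R|=1.00249 >1
Interval (-14.0000, 0).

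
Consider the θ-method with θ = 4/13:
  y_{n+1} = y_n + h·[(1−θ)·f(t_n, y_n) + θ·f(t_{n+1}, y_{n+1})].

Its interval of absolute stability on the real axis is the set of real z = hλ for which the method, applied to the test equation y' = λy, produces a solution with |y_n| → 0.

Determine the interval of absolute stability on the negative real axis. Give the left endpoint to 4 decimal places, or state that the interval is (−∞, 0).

(-5.2000, 0).

With y'=λy (z=hλ):
  y_{n+1} = y_n + z·[9/13·y_n + 4/13·y_{n+1}] ⇒ (1 − 4/13z)y_{n+1} = (1 + 9/13z)y_n
  R(z) = (1 + 9/13z)/(1 − 4/13z).

Find x<0 with |R(x)|<1.
x=-1.57: |R|=0.0586
R=−1: 1+9/13x = −1+4/13x ⇒ -5/13x=2 ⇒ x=2/(-5/13)=-5.2000
Confirm numerically:
  x=-5.104: |R|=0.98564 <1
  x=-4.912: |R|=0.95589 <1
  x=-4.860: |R|=0.94760 <1
  x=-2.902: |R|=0.53308 <1
  x=-5.475: |R|=1.03940 >1
  x=-5.336: |R|=1.01980 >1
  x=-5.311: |R|=1.01621 >1
Stable set (-5.2000, 0).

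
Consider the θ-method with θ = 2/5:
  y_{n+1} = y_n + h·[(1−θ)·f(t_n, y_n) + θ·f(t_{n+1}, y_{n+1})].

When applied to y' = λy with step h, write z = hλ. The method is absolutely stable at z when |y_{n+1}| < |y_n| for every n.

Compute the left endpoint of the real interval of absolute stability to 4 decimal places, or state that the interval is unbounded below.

Set f=λy, z=hλ:
  y_{n+1} = y_n + z·[3/5·y_n + 2/5·y_{n+1}] ⇒ (1 − 2/5z)y_{n+1} = (1 + 3/5z)y_n
  so R(z) = (1 + 3/5z)/(1 − 2/5z).

Find x<0 with |R(x)|<1.
x=-1.12: |R|=0.2265
R=−1: 1+3/5x = −1+2/5x ⇒ -1/5x=2 ⇒ x=2/(-1/5)=-10.0000
Confirm numerically:
  x=-8.937: |R|=0.95353 <1
  x=-7.498: |R|=0.87487 <1
  x=-5.301: |R|=0.69882 <1
  x=-10.528: |R|=1.02026 >1
  x=-10.238: |R|=1.00934 >1
  x=-10.124: |R|=1.00491 >1
Stable set (-10.0000, 0).

z* = -10.0000.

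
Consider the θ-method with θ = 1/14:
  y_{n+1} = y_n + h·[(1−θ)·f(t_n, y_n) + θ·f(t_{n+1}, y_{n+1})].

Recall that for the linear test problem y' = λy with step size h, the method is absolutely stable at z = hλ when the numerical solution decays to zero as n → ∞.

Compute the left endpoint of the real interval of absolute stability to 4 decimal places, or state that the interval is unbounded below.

With y'=λy (z=hλ):
  y_{n+1} = y_n + z·[13/14·y_n + 1/14·y_{n+1}] ⇒ (1 − 1/14z)y_{n+1} = (1 + 13/14z)y_n
  ⇒ R(z) = (1 + 13/14z)/(1 − 1/14z).

Boundary: |R(x)|=1, x<0.
x=-1.44: |R|=0.3057
R=−1: 1+13/14x = −1+1/14x ⇒ -6/7x=2 ⇒ x=2/(-6/7)=-2.3333
Confirm numerically:
  x=-2.278: |R|=0.95921 <1
  x=-2.228: |R|=0.92211 <1
  x=-2.183: |R|=0.88852 <1
  x=-2.077: |R|=0.80867 <1
  x=-2.470: |R|=1.09957 >1
  x=-2.428: |R|=1.06915 >1
Interval (-2.3333, 0).

z* = -2.3333.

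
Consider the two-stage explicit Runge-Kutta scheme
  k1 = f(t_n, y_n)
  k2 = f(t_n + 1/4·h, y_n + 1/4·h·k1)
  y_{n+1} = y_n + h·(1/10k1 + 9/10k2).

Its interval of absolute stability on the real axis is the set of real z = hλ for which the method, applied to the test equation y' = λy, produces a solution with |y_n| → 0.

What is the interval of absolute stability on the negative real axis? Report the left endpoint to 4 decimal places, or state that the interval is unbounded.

With y'=λy (z=hλ):
  k1=λy_n ⇒ h·k1=z·y_n;  k2=λ(1+1/4z)y_n ⇒ h·k2=z(1+1/4z)y_n
  y_{n+1}/y_n = 1 + 1/10z + 9/10z(1+1/4z) = 1 + z + 9/40z²
  Hence R(z) = 1 + z + 9/40z².

Solve |R(x)|<1 on ℝ⁻.
x=-1.67: |R|=0.0425
R=1: x+9/40x²=0 ⇒ x=−40/9=-4.4444; min R=1−1/(4·9/40)=-0.1111>−1
Confirm numerically:
  x=-4.342: |R|=0.89992 <1
  x=-4.217: |R|=0.78420 <1
  x=-3.385: |R|=0.19310 <1
  x=-1.780: |R|=0.06711 <1
  x=-5.022: |R|=1.65261 >1
  x=-4.590: |R|=1.15032 >1
  x=-4.557: |R|=1.11541 >1
Interval (-4.4444, 0).

z∈(-4.4444,0).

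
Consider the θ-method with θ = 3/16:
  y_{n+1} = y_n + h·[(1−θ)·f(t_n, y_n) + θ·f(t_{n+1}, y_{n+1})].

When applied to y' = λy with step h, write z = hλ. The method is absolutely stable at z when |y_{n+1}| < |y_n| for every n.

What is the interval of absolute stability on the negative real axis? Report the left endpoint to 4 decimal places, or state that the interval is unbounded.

(-3.2000, 0).

On y'=λy, z=hλ:
  y_{n+1} = y_n + z·[13/16·y_n + 3/16·y_{n+1}] ⇒ (1 − 3/16z)y_{n+1} = (1 + 13/16z)y_n
  ⇒ R(z) = (1 + 13/16z)/(1 − 3/16z).

Boundary: |R(x)|=1, x<0.
x=-0.54: |R|=0.5096
R=−1: 1+13/16x = −1+3/16x ⇒ -5/8x=2 ⇒ x=2/(-5/8)=-3.2000
Confirm numerically:
  x=-2.527: |R|=0.71460 <1
  x=-2.385: |R|=0.64802 <1
  x=-2.300: |R|=0.60699 <1
  x=-1.499: |R|=0.17012 <1
  x=-3.430: |R|=1.08749 >1
  x=-3.418: |R|=1.08303 >1
  x=-3.248: |R|=1.01865 >1
So |R|<1 on (-3.2000, 0).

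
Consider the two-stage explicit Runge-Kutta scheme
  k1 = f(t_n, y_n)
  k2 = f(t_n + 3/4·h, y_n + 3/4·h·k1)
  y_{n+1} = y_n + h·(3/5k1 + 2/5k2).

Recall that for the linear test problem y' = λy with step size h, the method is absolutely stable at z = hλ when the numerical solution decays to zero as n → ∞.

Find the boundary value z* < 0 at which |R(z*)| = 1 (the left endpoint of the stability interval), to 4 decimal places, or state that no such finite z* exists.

Test eqn y'=λy, z=hλ:
  k1=λy_n ⇒ h·k1=z·y_n;  k2=λ(1+3/4z)y_n ⇒ h·k2=z(1+3/4z)y_n
  y_{n+1}/y_n = 1 + 3/5z + 2/5z(1+3/4z) = 1 + z + 3/10z²
  so R(z) = 1 + z + 3/10z².

Need |R(x)|<1, x<0.
x=-1.41: |R|=0.1864
R=1: x+3/10x²=0 ⇒ x=−10/3=-3.3333; min R=1−1/(4·3/10)=0.1667>−1
Confirm numerically:
  x=-2.280: |R|=0.27952 <1
  x=-2.181: |R|=0.24603 <1
  x=-2.162: |R|=0.24027 <1
  x=-1.817: |R|=0.17345 <1
  x=-3.883: |R|=1.64031 >1
  x=-3.744: |R|=1.46126 >1
So |R|<1 on (-3.3333, 0).

z* = -3.3333.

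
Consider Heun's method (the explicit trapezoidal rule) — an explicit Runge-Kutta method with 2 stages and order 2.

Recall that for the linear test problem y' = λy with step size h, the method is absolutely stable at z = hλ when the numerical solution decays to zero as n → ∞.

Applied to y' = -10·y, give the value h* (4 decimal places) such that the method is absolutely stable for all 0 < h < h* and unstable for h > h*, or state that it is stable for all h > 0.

With y'=λy (z=hλ):
  order 2, 2-stage ⇒ R(z)=1+z+z^2/2
  (e.g. R(-0.38)=0.69220, |R|=0.69220)

Find x<0 with |R(x)|<1.
x=-0.38: |R|=0.6922
|R(-2.2)|=1.2200 |R(-1.06)|=0.5018 |R(-0.77)|=0.5264
Bisect:
  x_lo=-2.5772 |R|=1.7438  x_hi=-0.3352 |R|=0.7210
  mid=-1.45621 |R|=0.60407 →hi
  mid=-2.01672 |R|=1.01686 →lo
  mid=-1.73647 |R|=0.77119 →hi
  mid=-1.87659 |R|=0.88421 →hi
  mid=-1.94666 |R|=0.94808 →hi
  mid=-1.98169 |R|=0.98186 →hi
  mid=-1.99920 |R|=0.99920 →hi
  mid=-2.00796 |R|=1.00799 →lo
  ...
  [-2.00003,-1.99989] ⇒ x*=-2.0000
Interval (-2.0000, 0).

(-2.0000,0); λ=-10 ⇒ h* = 0.2000.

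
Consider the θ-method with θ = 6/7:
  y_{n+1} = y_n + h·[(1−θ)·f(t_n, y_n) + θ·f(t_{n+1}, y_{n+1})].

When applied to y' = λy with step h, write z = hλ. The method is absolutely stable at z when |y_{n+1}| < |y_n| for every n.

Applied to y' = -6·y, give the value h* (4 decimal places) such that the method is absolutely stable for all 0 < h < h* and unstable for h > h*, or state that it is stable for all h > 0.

On y'=λy, z=hλ:
  y_{n+1} = y_n + z·[1/7·y_n + 6/7·y_{n+1}] ⇒ (1 − 6/7z)y_{n+1} = (1 + 1/7z)y_n
  ⇒ R(z) = (1 + 1/7z)/(1 − 6/7z).

Solve |R(x)|<1 on ℝ⁻.
x=-0.77: |R|=0.5361
x=-2: |R|=0.2632
x=-10: |R|=0.0448
x=-100: |R|=0.1532
θ=6/7≥1/2 ⇒ |1+1/7x|<|1−6/7x| ∀x<0 ⇒ interval (−∞,0).

interval (−∞, 0). Any h>0 works for λ=-6.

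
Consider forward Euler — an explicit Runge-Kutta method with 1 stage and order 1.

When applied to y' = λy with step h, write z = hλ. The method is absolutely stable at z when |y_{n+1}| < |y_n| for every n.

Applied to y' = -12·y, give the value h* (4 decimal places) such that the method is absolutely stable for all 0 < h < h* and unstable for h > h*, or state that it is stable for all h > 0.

(-2.0000,0); λ=-12 ⇒ h* = 0.1667.

With y'=λy (z=hλ):
  order 1, 1-stage ⇒ R(z)=1+z
  (e.g. R(-0.43)=0.57000, |R|=0.57000)

Need |R(x)|<1, x<0.
x=-0.43: |R|=0.5700
|R(-1.81)|=0.8100 |R(-0.97)|=0.0300
Bisect:
  x_lo=-2.5073 |R|=1.5073  x_hi=-0.1452 |R|=0.8548
  mid=-1.32625 |R|=0.32625 →hi
  mid=-1.91679 |R|=0.91679 →hi
  mid=-2.21206 |R|=1.21206 →lo
  mid=-2.06443 |R|=1.06443 →lo
  mid=-1.99061 |R|=0.99061 →hi
  mid=-2.02752 |R|=1.02752 →lo
  mid=-2.00906 |R|=1.00906 →lo
  ...
  [-2.00012,-1.99998] ⇒ x*=-2.0000
Interval (-2.0000, 0).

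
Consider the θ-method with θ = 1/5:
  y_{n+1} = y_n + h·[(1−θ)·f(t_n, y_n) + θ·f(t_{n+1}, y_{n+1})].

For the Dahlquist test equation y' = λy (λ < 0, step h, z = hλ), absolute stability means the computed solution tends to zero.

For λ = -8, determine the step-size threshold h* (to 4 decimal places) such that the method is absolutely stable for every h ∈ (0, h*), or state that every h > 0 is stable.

(-3.3333,0); λ=-8 ⇒ h* = (10/3)/8 = 0.4167.

Test eqn y'=λy, z=hλ:
  y_{n+1} = y_n + z·[4/5·y_n + 1/5·y_{n+1}] ⇒ (1 − 1/5z)y_{n+1} = (1 + 4/5z)y_n
  Hence R(z) = (1 + 4/5z)/(1 − 1/5z).

Solve |R(x)|<1 on ℝ⁻.
x=-1.71: |R|=0.2742
R=−1: 1+4/5x = −1+1/5x ⇒ -3/5x=2 ⇒ x=2/(-3/5)=-3.3333
Confirm numerically:
  x=-2.626: |R|=0.72174 <1
  x=-2.313: |R|=0.58143 <1
  x=-1.713: |R|=0.27588 <1
  x=-1.539: |R|=0.17679 <1
  x=-3.813: |R|=1.16328 >1
  x=-3.806: |R|=1.16103 >1
  x=-3.430: |R|=1.03440 >1
Stable set (-3.3333, 0).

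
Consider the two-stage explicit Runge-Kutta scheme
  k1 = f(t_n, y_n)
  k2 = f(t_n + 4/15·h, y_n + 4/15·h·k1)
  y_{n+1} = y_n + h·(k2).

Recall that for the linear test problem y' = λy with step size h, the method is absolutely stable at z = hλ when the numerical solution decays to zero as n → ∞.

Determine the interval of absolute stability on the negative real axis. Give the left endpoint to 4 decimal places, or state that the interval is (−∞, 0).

Set f=λy, z=hλ:
  k1=λy_n ⇒ h·k1=z·y_n;  k2=λ(1+4/15z)y_n ⇒ h·k2=z(1+4/15z)y_n
  y_{n+1}/y_n = 1 + z(1+4/15z) = 1 + z + 4/15z²
  so R(z) = 1 + z + 4/15z².

Solve |R(x)|<1 on ℝ⁻.
x=-1.63: |R|=0.0785
R=1: x+4/15x²=0 ⇒ x=−15/4=-3.7500; min R=1−1/(4·4/15)=0.0625>−1
Confirm numerically:
  x=-2.312: |R|=0.11343 <1
  x=-2.198: |R|=0.09032 <1
  x=-1.754: |R|=0.06640 <1
  x=-1.562: |R|=0.08863 <1
  x=-4.343: |R|=1.68677 >1
  x=-4.283: |R|=1.60876 >1
Interval (-3.7500, 0).

z∈(-3.7500,0).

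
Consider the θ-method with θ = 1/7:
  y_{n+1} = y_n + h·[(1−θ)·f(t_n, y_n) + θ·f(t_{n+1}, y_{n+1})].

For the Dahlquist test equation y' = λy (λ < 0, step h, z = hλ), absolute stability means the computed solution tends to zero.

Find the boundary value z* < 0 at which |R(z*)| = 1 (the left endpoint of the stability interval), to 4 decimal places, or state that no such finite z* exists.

On y'=λy, z=hλ:
  y_{n+1} = y_n + z·[6/7·y_n + 1/7·y_{n+1}] ⇒ (1 − 1/7z)y_{n+1} = (1 + 6/7z)y_n
  Hence R(z) = (1 + 6/7z)/(1 − 1/7z).

Find x<0 with |R(x)|<1.
x=-1.55: |R|=0.2690
R=−1: 1+6/7x = −1+1/7x ⇒ -5/7x=2 ⇒ x=2/(-5/7)=-2.8000
Confirm numerically:
  x=-2.390: |R|=0.78168 <1
  x=-2.320: |R|=0.74249 <1
  x=-2.086: |R|=0.60709 <1
  x=-1.613: |R|=0.31093 <1
  x=-3.000: |R|=1.10000 >1
  x=-2.834: |R|=1.01729 >1
So |R|<1 on (-2.8000, 0).

left endpoint -2.8000.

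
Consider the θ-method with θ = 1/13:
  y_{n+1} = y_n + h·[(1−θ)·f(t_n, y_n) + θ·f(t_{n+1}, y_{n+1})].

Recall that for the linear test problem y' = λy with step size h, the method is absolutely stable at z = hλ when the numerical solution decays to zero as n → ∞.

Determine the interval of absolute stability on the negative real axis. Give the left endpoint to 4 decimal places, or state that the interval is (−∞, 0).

Test eqn y'=λy, z=hλ:
  y_{n+1} = y_n + z·[12/13·y_n + 1/13·y_{n+1}] ⇒ (1 − 1/13z)y_{n+1} = (1 + 12/13z)y_n
  R(z) = (1 + 12/13z)/(1 − 1/13z).

Find x<0 with |R(x)|<1.
x=-0.33: |R|=0.6782
R=−1: 1+12/13x = −1+1/13x ⇒ -11/13x=2 ⇒ x=2/(-11/13)=-2.3636
Confirm numerically:
  x=-2.061: |R|=0.77897 <1
  x=-1.492: |R|=0.33839 <1
  x=-1.276: |R|=0.16195 <1
  x=-1.076: |R|=0.00625 <1
  x=-2.877: |R|=1.35567 >1
  x=-2.612: |R|=1.17499 >1
Stable set (-2.3636, 0).

(-2.3636, 0).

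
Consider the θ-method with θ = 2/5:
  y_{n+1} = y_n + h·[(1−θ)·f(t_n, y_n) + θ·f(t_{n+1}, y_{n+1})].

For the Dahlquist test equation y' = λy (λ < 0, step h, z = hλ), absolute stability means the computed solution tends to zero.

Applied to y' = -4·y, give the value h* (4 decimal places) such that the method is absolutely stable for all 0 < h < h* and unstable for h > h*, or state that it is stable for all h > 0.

On y'=λy, z=hλ:
  y_{n+1} = y_n + z·[3/5·y_n + 2/5·y_{n+1}] ⇒ (1 − 2/5z)y_{n+1} = (1 + 3/5z)y_n
  so R(z) = (1 + 3/5z)/(1 − 2/5z).

Find x<0 with |R(x)|<1.
x=-0.98: |R|=0.2960
R=−1: 1+3/5x = −1+2/5x ⇒ -1/5x=2 ⇒ x=2/(-1/5)=-10.0000
Confirm numerically:
  x=-9.856: |R|=0.99417 <1
  x=-5.847: |R|=0.75123 <1
  x=-5.513: |R|=0.72002 <1
  x=-10.556: |R|=1.02129 >1
  x=-10.498: |R|=1.01916 >1
  x=-10.206: |R|=1.00811 >1
Interval (-10.0000, 0).

(-10.0000,0); λ=-4 ⇒ h* = (10)/4 = 2.5000.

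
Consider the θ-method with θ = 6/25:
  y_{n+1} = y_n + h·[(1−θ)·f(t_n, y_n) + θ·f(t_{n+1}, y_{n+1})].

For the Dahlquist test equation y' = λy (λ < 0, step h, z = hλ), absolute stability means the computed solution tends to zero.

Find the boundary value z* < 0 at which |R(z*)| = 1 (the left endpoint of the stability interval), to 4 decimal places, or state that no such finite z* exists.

z* = -3.8462.

On y'=λy, z=hλ:
  y_{n+1} = y_n + z·[19/25·y_n + 6/25·y_{n+1}] ⇒ (1 − 6/25z)y_{n+1} = (1 + 19/25z)y_n
  ⇒ R(z) = (1 + 19/25z)/(1 − 6/25z).

Solve |R(x)|<1 on ℝ⁻.
x=-1.73: |R|=0.2224
R=−1: 1+19/25x = −1+6/25x ⇒ -13/25x=2 ⇒ x=2/(-13/25)=-3.8462
Confirm numerically:
  x=-3.367: |R|=0.86220 <1
  x=-2.929: |R|=0.71995 <1
  x=-2.424: |R|=0.53247 <1
  x=-4.205: |R|=1.09287 >1
  x=-4.085: |R|=1.06271 >1
  x=-3.934: |R|=1.02350 >1
So |R|<1 on (-3.8462, 0).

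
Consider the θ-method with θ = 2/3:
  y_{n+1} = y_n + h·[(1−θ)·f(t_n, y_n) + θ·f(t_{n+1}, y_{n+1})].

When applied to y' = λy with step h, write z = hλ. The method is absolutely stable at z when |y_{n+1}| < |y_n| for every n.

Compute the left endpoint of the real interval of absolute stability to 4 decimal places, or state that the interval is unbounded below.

Set f=λy, z=hλ:
  y_{n+1} = y_n + z·[1/3·y_n + 2/3·y_{n+1}] ⇒ (1 − 2/3z)y_{n+1} = (1 + 1/3z)y_n
  Hence R(z) = (1 + 1/3z)/(1 − 2/3z).

Boundary: |R(x)|=1, x<0.
x=-0.51: |R|=0.6194
x=-2: |R|=0.1429
x=-10: |R|=0.3043
x=-100: |R|=0.4778
θ=2/3≥1/2 ⇒ |1+1/3x|<|1−2/3x| ∀x<0 ⇒ interval (−∞,0).

(−∞, 0) — no finite endpoint.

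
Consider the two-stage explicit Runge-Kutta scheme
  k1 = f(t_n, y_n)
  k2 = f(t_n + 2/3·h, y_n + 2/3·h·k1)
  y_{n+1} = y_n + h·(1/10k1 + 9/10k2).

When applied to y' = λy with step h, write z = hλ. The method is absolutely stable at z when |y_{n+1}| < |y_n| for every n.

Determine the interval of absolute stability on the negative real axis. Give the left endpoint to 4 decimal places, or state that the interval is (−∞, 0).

z∈(-1.6667,0).

Set f=λy, z=hλ:
  k1=λy_n ⇒ h·k1=z·y_n;  k2=λ(1+2/3z)y_n ⇒ h·k2=z(1+2/3z)y_n
  y_{n+1}/y_n = 1 + 1/10z + 9/10z(1+2/3z) = 1 + z + 3/5z²
  ⇒ R(z) = 1 + z + 3/5z².

Boundary: |R(x)|=1, x<0.
x=-0.4: |R|=0.6960
R=1: x+3/5x²=0 ⇒ x=−5/3=-1.6667; min R=1−1/(4·3/5)=0.5833>−1
Confirm numerically:
  x=-0.864: |R|=0.58390 <1
  x=-0.850: |R|=0.58350 <1
  x=-0.673: |R|=0.59876 <1
  x=-2.123: |R|=1.58128 >1
  x=-1.724: |R|=1.05931 >1
So |R|<1 on (-1.6667, 0).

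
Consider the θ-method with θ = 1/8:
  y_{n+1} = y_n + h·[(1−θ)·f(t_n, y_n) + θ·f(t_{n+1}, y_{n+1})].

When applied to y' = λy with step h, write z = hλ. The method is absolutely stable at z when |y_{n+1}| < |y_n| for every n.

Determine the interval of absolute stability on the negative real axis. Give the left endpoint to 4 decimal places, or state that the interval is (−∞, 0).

z∈(-2.6667,0).

Set f=λy, z=hλ:
  y_{n+1} = y_n + z·[7/8·y_n + 1/8·y_{n+1}] ⇒ (1 − 1/8z)y_{n+1} = (1 + 7/8z)y_n
  Hence R(z) = (1 + 7/8z)/(1 − 1/8z).

Find x<0 with |R(x)|<1.
x=-1.08: |R|=0.0485
R=−1: 1+7/8x = −1+1/8x ⇒ -3/4x=2 ⇒ x=2/(-3/4)=-2.6667
Confirm numerically:
  x=-2.356: |R|=0.82001 <1
  x=-2.066: |R|=0.64196 <1
  x=-1.737: |R|=0.42713 <1
  x=-1.212: |R|=0.05254 <1
  x=-3.263: |R|=1.31768 >1
  x=-2.740: |R|=1.04097 >1
  x=-2.688: |R|=1.01198 >1
Stable set (-2.6667, 0).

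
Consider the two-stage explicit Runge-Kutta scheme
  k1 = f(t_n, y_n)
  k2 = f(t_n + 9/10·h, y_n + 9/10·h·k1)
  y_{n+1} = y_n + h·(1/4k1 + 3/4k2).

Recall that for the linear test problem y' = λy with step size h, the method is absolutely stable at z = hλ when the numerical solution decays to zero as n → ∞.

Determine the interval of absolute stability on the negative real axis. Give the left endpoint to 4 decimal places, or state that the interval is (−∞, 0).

z∈(-1.4815,0).

Set f=λy, z=hλ:
  k1=λy_n ⇒ h·k1=z·y_n;  k2=λ(1+9/10z)y_n ⇒ h·k2=z(1+9/10z)y_n
  y_{n+1}/y_n = 1 + 1/4z + 3/4z(1+9/10z) = 1 + z + 27/40z²
  so R(z) = 1 + z + 27/40z².

Solve |R(x)|<1 on ℝ⁻.
x=-1.2: |R|=0.7720
R=1: x+27/40x²=0 ⇒ x=−40/27=-1.4815; min R=1−1/(4·27/40)=0.6296>−1
Confirm numerically:
  x=-1.200: |R|=0.77200 <1
  x=-1.160: |R|=0.74828 <1
  x=-1.086: |R|=0.71009 <1
  x=-0.715: |R|=0.63008 <1
  x=-1.880: |R|=1.50572 >1
  x=-1.795: |R|=1.37987 >1
Interval (-1.4815, 0).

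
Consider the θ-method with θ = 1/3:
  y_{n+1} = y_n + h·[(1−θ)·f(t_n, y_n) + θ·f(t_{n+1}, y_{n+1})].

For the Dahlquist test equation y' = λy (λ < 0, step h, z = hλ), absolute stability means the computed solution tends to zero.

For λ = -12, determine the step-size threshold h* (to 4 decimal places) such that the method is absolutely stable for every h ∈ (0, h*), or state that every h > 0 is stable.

Test eqn y'=λy, z=hλ:
  y_{n+1} = y_n + z·[2/3·y_n + 1/3·y_{n+1}] ⇒ (1 − 1/3z)y_{n+1} = (1 + 2/3z)y_n
  so R(z) = (1 + 2/3z)/(1 − 1/3z).

Boundary: |R(x)|=1, x<0.
x=-0.93: |R|=0.2901
R=−1: 1+2/3x = −1+1/3x ⇒ -1/3x=2 ⇒ x=2/(-1/3)=-6.0000
Confirm numerically:
  x=-5.657: |R|=0.96038 <1
  x=-4.040: |R|=0.72159 <1
  x=-3.522: |R|=0.62006 <1
  x=-6.595: |R|=1.06201 >1
  x=-6.566: |R|=1.05917 >1
  x=-6.516: |R|=1.05422 >1
Interval (-6.0000, 0).

(-6.0000,0); λ=-12 ⇒ h* = (6)/12 = 0.5000.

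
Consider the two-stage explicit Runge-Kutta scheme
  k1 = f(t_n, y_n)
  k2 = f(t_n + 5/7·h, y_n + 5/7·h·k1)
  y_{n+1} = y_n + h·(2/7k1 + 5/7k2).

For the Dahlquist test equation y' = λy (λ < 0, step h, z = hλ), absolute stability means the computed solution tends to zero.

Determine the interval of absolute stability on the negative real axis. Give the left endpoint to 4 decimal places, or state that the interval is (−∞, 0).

Set f=λy, z=hλ:
  k1=λy_n ⇒ h·k1=z·y_n;  k2=λ(1+5/7z)y_n ⇒ h·k2=z(1+5/7z)y_n
  y_{n+1}/y_n = 1 + 2/7z + 5/7z(1+5/7z) = 1 + z + 25/49z²
  Hence R(z) = 1 + z + 25/49z².

Solve |R(x)|<1 on ℝ⁻.
x=-1.32: |R|=0.5690
R=1: x+25/49x²=0 ⇒ x=−49/25=-1.9600; min R=1−1/(4·25/49)=0.5100>−1
Confirm numerically:
  x=-1.440: |R|=0.61796 <1
  x=-1.288: |R|=0.55840 <1
  x=-1.107: |R|=0.51823 <1
  x=-1.097: |R|=0.51698 <1
  x=-2.498: |R|=1.68568 >1
  x=-2.450: |R|=1.61250 >1
  x=-2.318: |R|=1.42339 >1
Interval (-1.9600, 0).

z∈(-1.9600,0).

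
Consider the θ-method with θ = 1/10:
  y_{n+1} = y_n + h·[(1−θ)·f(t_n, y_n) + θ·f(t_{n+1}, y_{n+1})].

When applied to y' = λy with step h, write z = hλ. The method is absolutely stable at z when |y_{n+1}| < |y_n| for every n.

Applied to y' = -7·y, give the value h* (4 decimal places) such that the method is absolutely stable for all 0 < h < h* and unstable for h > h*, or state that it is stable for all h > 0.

On y'=λy, z=hλ:
  y_{n+1} = y_n + z·[9/10·y_n + 1/10·y_{n+1}] ⇒ (1 − 1/10z)y_{n+1} = (1 + 9/10z)y_n
  Hence R(z) = (1 + 9/10z)/(1 − 1/10z).

Need |R(x)|<1, x<0.
x=-1.65: |R|=0.4163
R=−1: 1+9/10x = −1+1/10x ⇒ -4/5x=2 ⇒ x=2/(-4/5)=-2.5000
Confirm numerically:
  x=-1.839: |R|=0.55334 <1
  x=-1.728: |R|=0.47340 <1
  x=-1.720: |R|=0.46758 <1
  x=-1.678: |R|=0.43689 <1
  x=-3.100: |R|=1.36641 >1
  x=-3.032: |R|=1.32658 >1
Interval (-2.5000, 0).

(-2.5000,0); λ=-7 ⇒ h* = (5/2)/7 = 0.3571.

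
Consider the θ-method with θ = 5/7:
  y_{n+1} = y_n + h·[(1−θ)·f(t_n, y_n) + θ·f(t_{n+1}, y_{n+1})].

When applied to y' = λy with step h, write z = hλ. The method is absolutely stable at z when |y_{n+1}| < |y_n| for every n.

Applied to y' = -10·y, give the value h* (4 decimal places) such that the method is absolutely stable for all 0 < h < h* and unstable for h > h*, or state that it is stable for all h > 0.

Test eqn y'=λy, z=hλ:
  y_{n+1} = y_n + z·[2/7·y_n + 5/7·y_{n+1}] ⇒ (1 − 5/7z)y_{n+1} = (1 + 2/7z)y_n
  Hence R(z) = (1 + 2/7z)/(1 − 5/7z).

Need |R(x)|<1, x<0.
x=-0.77: |R|=0.5032
x=-2: |R|=0.1765
x=-10: |R|=0.2281
x=-100: |R|=0.3807
θ=5/7≥1/2 ⇒ |1+2/7x|<|1−5/7x| ∀x<0 ⇒ interval (−∞,0).

unbounded; (−∞, 0). Any h>0 works for λ=-10.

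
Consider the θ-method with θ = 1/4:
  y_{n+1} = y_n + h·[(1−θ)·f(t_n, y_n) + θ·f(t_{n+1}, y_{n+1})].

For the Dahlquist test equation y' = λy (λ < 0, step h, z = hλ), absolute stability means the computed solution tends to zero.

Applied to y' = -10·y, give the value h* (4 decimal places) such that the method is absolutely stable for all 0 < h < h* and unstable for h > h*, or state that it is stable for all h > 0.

Test eqn y'=λy, z=hλ:
  y_{n+1} = y_n + z·[3/4·y_n + 1/4·y_{n+1}] ⇒ (1 − 1/4z)y_{n+1} = (1 + 3/4z)y_n
  R(z) = (1 + 3/4z)/(1 − 1/4z).

Solve |R(x)|<1 on ℝ⁻.
x=-0.94: |R|=0.2389
R=−1: 1+3/4x = −1+1/4x ⇒ -1/2x=2 ⇒ x=2/(-1/2)=-4.0000
Confirm numerically:
  x=-2.524: |R|=0.54752 <1
  x=-2.485: |R|=0.53277 <1
  x=-2.187: |R|=0.41393 <1
  x=-1.720: |R|=0.20280 <1
  x=-4.583: |R|=1.13585 >1
  x=-4.299: |R|=1.07206 >1
  x=-4.199: |R|=1.04854 >1
Stable set (-4.0000, 0).

(-4.0000,0); λ=-10 ⇒ h* = (4)/10 = 0.4000.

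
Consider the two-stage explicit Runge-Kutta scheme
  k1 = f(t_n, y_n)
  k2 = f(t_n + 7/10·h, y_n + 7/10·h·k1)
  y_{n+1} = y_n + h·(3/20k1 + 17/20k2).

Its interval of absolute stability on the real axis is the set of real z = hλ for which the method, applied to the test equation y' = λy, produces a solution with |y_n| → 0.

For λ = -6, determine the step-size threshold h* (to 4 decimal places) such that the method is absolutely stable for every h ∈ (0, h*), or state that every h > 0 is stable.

Test eqn y'=λy, z=hλ:
  k1=λy_n ⇒ h·k1=z·y_n;  k2=λ(1+7/10z)y_n ⇒ h·k2=z(1+7/10z)y_n
  y_{n+1}/y_n = 1 + 3/20z + 17/20z(1+7/10z) = 1 + z + 119/200z²
  ⇒ R(z) = 1 + z + 119/200z².

Need |R(x)|<1, x<0.
x=-1.27: |R|=0.6897
R=1: x+119/200x²=0 ⇒ x=−200/119=-1.6807; min R=1−1/(4·119/200)=0.5798>−1
Confirm numerically:
  x=-1.488: |R|=0.82942 <1
  x=-0.901: |R|=0.58202 <1
  x=-0.728: |R|=0.58734 <1
  x=-2.125: |R|=1.56180 >1
  x=-2.094: |R|=1.51498 >1
  x=-1.914: |R|=1.26572 >1
Stable set (-1.6807, 0).

(-1.6807,0); λ=-6 ⇒ h* = (200/119)/6 = 0.2801.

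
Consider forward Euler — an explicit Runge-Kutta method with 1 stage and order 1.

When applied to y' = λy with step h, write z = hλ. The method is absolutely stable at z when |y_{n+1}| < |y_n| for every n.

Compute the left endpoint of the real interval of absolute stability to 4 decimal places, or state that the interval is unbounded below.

left endpoint -2.0000.

On y'=λy, z=hλ:
  order 1, 1-stage ⇒ R(z)=1+z
  (e.g. R(-0.8)=0.20000, |R|=0.20000)

Boundary: |R(x)|=1, x<0.
x=-0.8: |R|=0.2000
|R(-1.61)|=0.6100 |R(-1.51)|=0.5100 |R(-1.12)|=0.1200
Bisect:
  x_lo=-2.8632 |R|=1.8632  x_hi=-0.1159 |R|=0.8841
  mid=-1.48955 |R|=0.48955 →hi
  mid=-2.17638 |R|=1.17638 →lo
  mid=-1.83297 |R|=0.83297 →hi
  mid=-2.00468 |R|=1.00468 →lo
  mid=-1.91882 |R|=0.91882 →hi
  mid=-1.96175 |R|=0.96175 →hi
  mid=-1.98321 |R|=0.98321 →hi
  ...
  [-2.00015,-1.99998] ⇒ x*=-2.0000
Stable set (-2.0000, 0).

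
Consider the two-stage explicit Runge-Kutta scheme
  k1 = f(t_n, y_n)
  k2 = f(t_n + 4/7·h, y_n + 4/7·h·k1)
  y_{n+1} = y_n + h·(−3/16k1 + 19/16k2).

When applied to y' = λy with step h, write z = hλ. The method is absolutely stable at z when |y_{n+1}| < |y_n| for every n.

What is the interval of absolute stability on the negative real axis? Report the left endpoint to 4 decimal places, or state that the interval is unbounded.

Set f=λy, z=hλ:
  k1=λy_n ⇒ h·k1=z·y_n;  k2=λ(1+4/7z)y_n ⇒ h·k2=z(1+4/7z)y_n
  y_{n+1}/y_n = 1 − 3/16z + 19/16z(1+4/7z) = 1 + z + 19/28z²
  Hence R(z) = 1 + z + 19/28z².

Need |R(x)|<1, x<0.
x=-0.34: |R|=0.7384
R=1: x+19/28x²=0 ⇒ x=−28/19=-1.4737; min R=1−1/(4·19/28)=0.6316>−1
Confirm numerically:
  x=-1.172: |R|=0.76007 <1
  x=-1.088: |R|=0.71525 <1
  x=-1.069: |R|=0.70644 <1
  x=-1.848: |R|=1.46939 >1
  x=-1.768: |R|=1.35309 >1
  x=-1.521: |R|=1.04883 >1
Interval (-1.4737, 0).

(-1.4737, 0).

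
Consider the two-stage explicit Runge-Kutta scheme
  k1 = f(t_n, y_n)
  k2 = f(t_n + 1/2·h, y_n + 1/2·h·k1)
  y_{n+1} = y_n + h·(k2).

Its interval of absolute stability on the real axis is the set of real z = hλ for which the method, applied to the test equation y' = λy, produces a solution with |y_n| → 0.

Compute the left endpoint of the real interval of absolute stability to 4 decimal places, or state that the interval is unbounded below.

Test eqn y'=λy, z=hλ:
  k1=λy_n ⇒ h·k1=z·y_n;  k2=λ(1+1/2z)y_n ⇒ h·k2=z(1+1/2z)y_n
  y_{n+1}/y_n = 1 + z(1+1/2z) = 1 + z + 1/2z²
  Hence R(z) = 1 + z + 1/2z².

Find x<0 with |R(x)|<1.
x=-1.41: |R|=0.5840
R=1: x+1/2x²=0 ⇒ x=−2=-2.0000; min R=1−1/(4·1/2)=0.5000>−1
Confirm numerically:
  x=-1.817: |R|=0.83374 <1
  x=-1.746: |R|=0.77826 <1
  x=-1.403: |R|=0.58120 <1
  x=-1.325: |R|=0.55281 <1
  x=-2.297: |R|=1.34110 >1
  x=-2.254: |R|=1.28626 >1
  x=-2.248: |R|=1.27875 >1
Stable set (-2.0000, 0).

left endpoint -2.0000.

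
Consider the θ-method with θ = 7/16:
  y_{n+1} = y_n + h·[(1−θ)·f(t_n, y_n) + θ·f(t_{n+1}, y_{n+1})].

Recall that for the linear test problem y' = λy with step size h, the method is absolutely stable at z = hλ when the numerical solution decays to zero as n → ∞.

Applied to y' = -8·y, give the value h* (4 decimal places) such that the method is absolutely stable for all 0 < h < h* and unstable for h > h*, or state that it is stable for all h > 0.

(-16.0000,0); λ=-8 ⇒ h* = (16)/8 = 2.0000.

On y'=λy, z=hλ:
  y_{n+1} = y_n + z·[9/16·y_n + 7/16·y_{n+1}] ⇒ (1 − 7/16z)y_{n+1} = (1 + 9/16z)y_n
  so R(z) = (1 + 9/16z)/(1 − 7/16z).

Find x<0 with |R(x)|<1.
x=-0.37: |R|=0.6815
R=−1: 1+9/16x = −1+7/16x ⇒ -1/8x=2 ⇒ x=2/(-1/8)=-16.0000
Confirm numerically:
  x=-14.927: |R|=0.98219 <1
  x=-13.215: |R|=0.94867 <1
  x=-11.663: |R|=0.91116 <1
  x=-9.255: |R|=0.83301 <1
  x=-16.513: |R|=1.00780 >1
  x=-16.322: |R|=1.00494 >1
  x=-16.137: |R|=1.00212 >1
So |R|<1 on (-16.0000, 0).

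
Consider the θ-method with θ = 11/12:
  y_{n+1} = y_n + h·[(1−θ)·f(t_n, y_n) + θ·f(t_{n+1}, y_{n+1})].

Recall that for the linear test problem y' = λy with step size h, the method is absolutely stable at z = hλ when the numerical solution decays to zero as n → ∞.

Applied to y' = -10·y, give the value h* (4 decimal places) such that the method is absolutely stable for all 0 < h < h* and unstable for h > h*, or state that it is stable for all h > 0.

(−∞, 0) — no finite endpoint. Any h>0 works for λ=-10.

On y'=λy, z=hλ:
  y_{n+1} = y_n + z·[1/12·y_n + 11/12·y_{n+1}] ⇒ (1 − 11/12z)y_{n+1} = (1 + 1/12z)y_n
  R(z) = (1 + 1/12z)/(1 − 11/12z).

Need |R(x)|<1, x<0.
x=-0.87: |R|=0.5160
x=-2: |R|=0.2941
x=-10: |R|=0.0164
x=-100: |R|=0.0791
θ=11/12≥1/2 ⇒ |1+1/12x|<|1−11/12x| ∀x<0 ⇒ interval (−∞,0).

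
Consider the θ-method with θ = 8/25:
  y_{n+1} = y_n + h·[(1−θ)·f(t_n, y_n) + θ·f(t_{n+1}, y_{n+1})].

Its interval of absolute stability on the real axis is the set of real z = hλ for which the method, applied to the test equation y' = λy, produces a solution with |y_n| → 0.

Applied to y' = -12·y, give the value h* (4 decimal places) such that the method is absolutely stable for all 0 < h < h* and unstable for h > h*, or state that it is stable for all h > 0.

On y'=λy, z=hλ:
  y_{n+1} = y_n + z·[17/25·y_n + 8/25·y_{n+1}] ⇒ (1 − 8/25z)y_{n+1} = (1 + 17/25z)y_n
  Hence R(z) = (1 + 17/25z)/(1 − 8/25z).

Need |R(x)|<1, x<0.
x=-1.02: |R|=0.2310
R=−1: 1+17/25x = −1+8/25x ⇒ -9/25x=2 ⇒ x=2/(-9/25)=-5.5556
Confirm numerically:
  x=-5.418: |R|=0.98189 <1
  x=-5.415: |R|=0.98148 <1
  x=-2.824: |R|=0.48344 <1
  x=-6.139: |R|=1.07085 >1
  x=-5.801: |R|=1.03093 >1
  x=-5.772: |R|=1.02737 >1
So |R|<1 on (-5.5556, 0).

(-5.5556,0); λ=-12 ⇒ h* = (50/9)/12 = 0.4630.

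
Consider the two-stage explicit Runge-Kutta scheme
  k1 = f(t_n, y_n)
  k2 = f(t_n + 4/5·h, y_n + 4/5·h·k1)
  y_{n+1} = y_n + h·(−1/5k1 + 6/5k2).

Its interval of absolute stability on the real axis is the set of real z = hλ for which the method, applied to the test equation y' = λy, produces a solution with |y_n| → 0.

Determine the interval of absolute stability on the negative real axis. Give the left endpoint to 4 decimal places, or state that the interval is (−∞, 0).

On y'=λy, z=hλ:
  k1=λy_n ⇒ h·k1=z·y_n;  k2=λ(1+4/5z)y_n ⇒ h·k2=z(1+4/5z)y_n
  y_{n+1}/y_n = 1 − 1/5z + 6/5z(1+4/5z) = 1 + z + 24/25z²
  ⇒ R(z) = 1 + z + 24/25z².

Need |R(x)|<1, x<0.
x=-1.17: |R|=1.1441
R=1: x+24/25x²=0 ⇒ x=−25/24=-1.0417; min R=1−1/(4·24/25)=0.7396>−1
Confirm numerically:
  x=-0.710: |R|=0.77394 <1
  x=-0.697: |R|=0.76938 <1
  x=-0.627: |R|=0.75040 <1
  x=-0.432: |R|=0.74716 <1
  x=-1.569: |R|=1.79429 >1
  x=-1.277: |R|=1.28850 >1
Stable set (-1.0417, 0).

z∈(-1.0417,0).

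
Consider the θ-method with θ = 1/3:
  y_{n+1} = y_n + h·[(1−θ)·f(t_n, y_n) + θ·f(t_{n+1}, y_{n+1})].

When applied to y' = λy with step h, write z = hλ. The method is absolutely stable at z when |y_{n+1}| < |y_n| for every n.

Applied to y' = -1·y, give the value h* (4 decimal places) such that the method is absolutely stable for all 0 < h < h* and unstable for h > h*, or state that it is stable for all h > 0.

(-6.0000,0); λ=-1 ⇒ h* = (6)/1 = 6.0000.

With y'=λy (z=hλ):
  y_{n+1} = y_n + z·[2/3·y_n + 1/3·y_{n+1}] ⇒ (1 − 1/3z)y_{n+1} = (1 + 2/3z)y_n
  Hence R(z) = (1 + 2/3z)/(1 − 1/3z).

Find x<0 with |R(x)|<1.
x=-1.43: |R|=0.0316
R=−1: 1+2/3x = −1+1/3x ⇒ -1/3x=2 ⇒ x=2/(-1/3)=-6.0000
Confirm numerically:
  x=-5.205: |R|=0.90311 <1
  x=-4.785: |R|=0.84393 <1
  x=-3.922: |R|=0.69980 <1
  x=-2.703: |R|=0.42188 <1
  x=-6.161: |R|=1.01757 >1
  x=-6.078: |R|=1.00859 >1
So |R|<1 on (-6.0000, 0).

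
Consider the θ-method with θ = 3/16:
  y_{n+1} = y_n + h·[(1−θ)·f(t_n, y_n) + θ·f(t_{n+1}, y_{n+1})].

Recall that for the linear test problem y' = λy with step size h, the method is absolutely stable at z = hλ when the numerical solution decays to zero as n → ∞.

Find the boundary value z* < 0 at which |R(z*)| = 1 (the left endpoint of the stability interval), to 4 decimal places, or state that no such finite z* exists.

On y'=λy, z=hλ:
  y_{n+1} = y_n + z·[13/16·y_n + 3/16·y_{n+1}] ⇒ (1 − 3/16z)y_{n+1} = (1 + 13/16z)y_n
  R(z) = (1 + 13/16z)/(1 − 3/16z).

Need |R(x)|<1, x<0.
x=-0.8: |R|=0.3043
R=−1: 1+13/16x = −1+3/16x ⇒ -5/8x=2 ⇒ x=2/(-5/8)=-3.2000
Confirm numerically:
  x=-2.470: |R|=0.68817 <1
  x=-2.406: |R|=0.65802 <1
  x=-1.666: |R|=0.26945 <1
  x=-3.726: |R|=1.19354 >1
  x=-3.313: |R|=1.04356 >1
  x=-3.234: |R|=1.01323 >1
Stable set (-3.2000, 0).

left endpoint -3.2000.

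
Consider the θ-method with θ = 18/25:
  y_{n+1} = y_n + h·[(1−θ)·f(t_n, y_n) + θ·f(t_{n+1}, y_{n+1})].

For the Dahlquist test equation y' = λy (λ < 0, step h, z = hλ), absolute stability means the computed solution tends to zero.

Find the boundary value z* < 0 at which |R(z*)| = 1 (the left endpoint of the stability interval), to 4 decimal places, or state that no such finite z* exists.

Set f=λy, z=hλ:
  y_{n+1} = y_n + z·[7/25·y_n + 18/25·y_{n+1}] ⇒ (1 − 18/25z)y_{n+1} = (1 + 7/25z)y_n
  Hence R(z) = (1 + 7/25z)/(1 − 18/25z).

Find x<0 with |R(x)|<1.
x=-1.39: |R|=0.3053
x=-2: |R|=0.1803
x=-10: |R|=0.2195
x=-100: |R|=0.3699
θ=18/25≥1/2 ⇒ |1+7/25x|<|1−18/25x| ∀x<0 ⇒ stable on all of ℝ⁻.

(−∞, 0) — no finite endpoint.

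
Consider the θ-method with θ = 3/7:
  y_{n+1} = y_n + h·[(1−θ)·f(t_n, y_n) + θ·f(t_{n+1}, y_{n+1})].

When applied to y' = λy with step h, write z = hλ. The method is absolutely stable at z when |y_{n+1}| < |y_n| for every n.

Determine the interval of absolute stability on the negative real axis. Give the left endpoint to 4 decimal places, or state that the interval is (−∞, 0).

With y'=λy (z=hλ):
  y_{n+1} = y_n + z·[4/7·y_n + 3/7·y_{n+1}] ⇒ (1 − 3/7z)y_{n+1} = (1 + 4/7z)y_n
  ⇒ R(z) = (1 + 4/7z)/(1 − 3/7z).

Solve |R(x)|<1 on ℝ⁻.
x=-0.5: |R|=0.5882
R=−1: 1+4/7x = −1+3/7x ⇒ -1/7x=2 ⇒ x=2/(-1/7)=-14.0000
Confirm numerically:
  x=-13.295: |R|=0.98496 <1
  x=-10.898: |R|=0.92185 <1
  x=-7.729: |R|=0.79226 <1
  x=-14.253: |R|=1.00508 >1
  x=-14.033: |R|=1.00067 >1
So |R|<1 on (-14.0000, 0).

(-14.0000, 0).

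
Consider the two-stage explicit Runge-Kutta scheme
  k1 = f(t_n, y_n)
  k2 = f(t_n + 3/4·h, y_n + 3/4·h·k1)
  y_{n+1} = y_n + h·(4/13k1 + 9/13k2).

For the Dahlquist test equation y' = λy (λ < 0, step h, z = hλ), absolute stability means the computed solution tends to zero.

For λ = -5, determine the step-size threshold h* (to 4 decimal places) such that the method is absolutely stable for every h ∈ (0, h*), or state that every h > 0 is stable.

(-1.9259,0); λ=-5 ⇒ h* = (52/27)/5 = 0.3852.

With y'=λy (z=hλ):
  k1=λy_n ⇒ h·k1=z·y_n;  k2=λ(1+3/4z)y_n ⇒ h·k2=z(1+3/4z)y_n
  y_{n+1}/y_n = 1 + 4/13z + 9/13z(1+3/4z) = 1 + z + 27/52z²
  so R(z) = 1 + z + 27/52z².

Solve |R(x)|<1 on ℝ⁻.
x=-0.35: |R|=0.7136
R=1: x+27/52x²=0 ⇒ x=−52/27=-1.9259; min R=1−1/(4·27/52)=0.5185>−1
Confirm numerically:
  x=-1.794: |R|=0.87711 <1
  x=-1.624: |R|=0.74541 <1
  x=-0.834: |R|=0.52715 <1
  x=-2.500: |R|=1.74519 >1
  x=-1.947: |R|=1.02130 >1
Stable set (-1.9259, 0).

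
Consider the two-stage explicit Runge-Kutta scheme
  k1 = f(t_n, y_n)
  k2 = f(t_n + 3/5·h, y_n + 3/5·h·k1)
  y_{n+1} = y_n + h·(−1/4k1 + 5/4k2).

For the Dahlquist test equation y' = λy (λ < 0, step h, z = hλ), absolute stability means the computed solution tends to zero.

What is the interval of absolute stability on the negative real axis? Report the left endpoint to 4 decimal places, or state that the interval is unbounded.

With y'=λy (z=hλ):
  k1=λy_n ⇒ h·k1=z·y_n;  k2=λ(1+3/5z)y_n ⇒ h·k2=z(1+3/5z)y_n
  y_{n+1}/y_n = 1 − 1/4z + 5/4z(1+3/5z) = 1 + z + 3/4z²
  R(z) = 1 + z + 3/4z².

Need |R(x)|<1, x<0.
x=-1.66: |R|=1.4067
R=1: x+3/4x²=0 ⇒ x=−4/3=-1.3333; min R=1−1/(4·3/4)=0.6667>−1
Confirm numerically:
  x=-1.088: |R|=0.79981 <1
  x=-0.767: |R|=0.67422 <1
  x=-0.750: |R|=0.67188 <1
  x=-1.711: |R|=1.48464 >1
  x=-1.521: |R|=1.21408 >1
  x=-1.460: |R|=1.13870 >1
Stable set (-1.3333, 0).

z∈(-1.3333,0).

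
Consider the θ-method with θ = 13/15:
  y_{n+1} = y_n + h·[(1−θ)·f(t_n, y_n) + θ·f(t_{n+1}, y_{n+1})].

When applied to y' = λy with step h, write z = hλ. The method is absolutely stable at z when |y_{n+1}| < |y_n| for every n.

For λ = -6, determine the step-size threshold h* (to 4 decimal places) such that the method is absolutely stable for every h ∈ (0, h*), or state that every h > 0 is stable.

(−∞, 0) — no finite endpoint. Any h>0 works for λ=-6.

Test eqn y'=λy, z=hλ:
  y_{n+1} = y_n + z·[2/15·y_n + 13/15·y_{n+1}] ⇒ (1 − 13/15z)y_{n+1} = (1 + 2/15z)y_n
  Hence R(z) = (1 + 2/15z)/(1 − 13/15z).

Need |R(x)|<1, x<0.
x=-1.75: |R|=0.3046
x=-2: |R|=0.2683
x=-10: |R|=0.0345
x=-100: |R|=0.1407
θ=13/15≥1/2 ⇒ |1+2/15x|<|1−13/15x| ∀x<0 ⇒ unbounded interval.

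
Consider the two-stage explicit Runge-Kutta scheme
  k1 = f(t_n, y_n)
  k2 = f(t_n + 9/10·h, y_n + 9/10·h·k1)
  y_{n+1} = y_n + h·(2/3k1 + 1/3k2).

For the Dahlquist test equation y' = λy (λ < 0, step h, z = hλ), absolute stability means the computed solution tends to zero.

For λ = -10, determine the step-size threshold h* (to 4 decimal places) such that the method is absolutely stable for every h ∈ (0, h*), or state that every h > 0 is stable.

With y'=λy (z=hλ):
  k1=λy_n ⇒ h·k1=z·y_n;  k2=λ(1+9/10z)y_n ⇒ h·k2=z(1+9/10z)y_n
  y_{n+1}/y_n = 1 + 2/3z + 1/3z(1+9/10z) = 1 + z + 3/10z²
  R(z) = 1 + z + 3/10z².

Solve |R(x)|<1 on ℝ⁻.
x=-0.77: |R|=0.4079
R=1: x+3/10x²=0 ⇒ x=−10/3=-3.3333; min R=1−1/(4·3/10)=0.1667>−1
Confirm numerically:
  x=-2.777: |R|=0.53652 <1
  x=-2.070: |R|=0.21547 <1
  x=-1.960: |R|=0.19248 <1
  x=-3.718: |R|=1.42906 >1
  x=-3.543: |R|=1.22285 >1
Stable set (-3.3333, 0).

(-3.3333,0); λ=-10 ⇒ h* = (10/3)/10 = 0.3333.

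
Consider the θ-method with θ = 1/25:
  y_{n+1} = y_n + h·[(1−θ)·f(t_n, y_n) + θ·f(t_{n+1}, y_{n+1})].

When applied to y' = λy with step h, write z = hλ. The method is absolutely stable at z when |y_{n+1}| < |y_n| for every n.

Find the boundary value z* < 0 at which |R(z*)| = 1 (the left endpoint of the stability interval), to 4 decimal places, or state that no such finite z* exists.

Test eqn y'=λy, z=hλ:
  y_{n+1} = y_n + z·[24/25·y_n + 1/25·y_{n+1}] ⇒ (1 − 1/25z)y_{n+1} = (1 + 24/25z)y_n
  so R(z) = (1 + 24/25z)/(1 − 1/25z).

Solve |R(x)|<1 on ℝ⁻.
x=-1.16: |R|=0.1086
R=−1: 1+24/25x = −1+1/25x ⇒ -23/25x=2 ⇒ x=2/(-23/25)=-2.1739
Confirm numerically:
  x=-1.744: |R|=0.63027 <1
  x=-1.675: |R|=0.56982 <1
  x=-1.557: |R|=0.46572 <1
  x=-0.972: |R|=0.06438 <1
  x=-2.556: |R|=1.31891 >1
  x=-2.492: |R|=1.26611 >1
  x=-2.431: |R|=1.21556 >1
So |R|<1 on (-2.1739, 0).

left endpoint -2.1739.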